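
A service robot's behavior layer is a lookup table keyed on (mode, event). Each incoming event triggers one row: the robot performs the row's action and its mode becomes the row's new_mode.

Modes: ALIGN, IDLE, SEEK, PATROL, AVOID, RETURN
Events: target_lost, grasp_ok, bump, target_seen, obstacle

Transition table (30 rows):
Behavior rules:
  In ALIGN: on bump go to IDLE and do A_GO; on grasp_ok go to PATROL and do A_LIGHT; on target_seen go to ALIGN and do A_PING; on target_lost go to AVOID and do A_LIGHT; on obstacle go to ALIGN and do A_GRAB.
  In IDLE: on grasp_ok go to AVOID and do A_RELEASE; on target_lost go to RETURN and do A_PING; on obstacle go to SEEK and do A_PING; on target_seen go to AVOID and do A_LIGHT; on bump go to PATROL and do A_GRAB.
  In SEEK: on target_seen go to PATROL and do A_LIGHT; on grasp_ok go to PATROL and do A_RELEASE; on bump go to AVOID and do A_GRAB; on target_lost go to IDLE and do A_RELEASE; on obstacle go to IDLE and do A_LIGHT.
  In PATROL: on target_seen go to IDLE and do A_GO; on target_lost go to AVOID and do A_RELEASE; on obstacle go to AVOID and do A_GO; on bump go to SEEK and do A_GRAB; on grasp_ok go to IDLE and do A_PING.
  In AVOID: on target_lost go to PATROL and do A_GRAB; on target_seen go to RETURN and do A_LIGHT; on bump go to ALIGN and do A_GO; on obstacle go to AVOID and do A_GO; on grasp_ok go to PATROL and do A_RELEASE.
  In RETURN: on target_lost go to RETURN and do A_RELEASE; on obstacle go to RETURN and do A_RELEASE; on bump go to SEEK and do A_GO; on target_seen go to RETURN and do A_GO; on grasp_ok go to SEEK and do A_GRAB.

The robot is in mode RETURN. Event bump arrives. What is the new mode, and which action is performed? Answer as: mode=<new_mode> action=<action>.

current mode = RETURN; filter table to that mode:
  (RETURN, target_lost) → (RETURN, A_RELEASE)
  (RETURN, obstacle) → (RETURN, A_RELEASE)
  (RETURN, bump) → (SEEK, A_GO)  ← event matches
  (RETURN, target_seen) → (RETURN, A_GO)
  (RETURN, grasp_ok) → (SEEK, A_GRAB)
event = bump selects (SEEK, A_GO)

mode=SEEK action=A_GO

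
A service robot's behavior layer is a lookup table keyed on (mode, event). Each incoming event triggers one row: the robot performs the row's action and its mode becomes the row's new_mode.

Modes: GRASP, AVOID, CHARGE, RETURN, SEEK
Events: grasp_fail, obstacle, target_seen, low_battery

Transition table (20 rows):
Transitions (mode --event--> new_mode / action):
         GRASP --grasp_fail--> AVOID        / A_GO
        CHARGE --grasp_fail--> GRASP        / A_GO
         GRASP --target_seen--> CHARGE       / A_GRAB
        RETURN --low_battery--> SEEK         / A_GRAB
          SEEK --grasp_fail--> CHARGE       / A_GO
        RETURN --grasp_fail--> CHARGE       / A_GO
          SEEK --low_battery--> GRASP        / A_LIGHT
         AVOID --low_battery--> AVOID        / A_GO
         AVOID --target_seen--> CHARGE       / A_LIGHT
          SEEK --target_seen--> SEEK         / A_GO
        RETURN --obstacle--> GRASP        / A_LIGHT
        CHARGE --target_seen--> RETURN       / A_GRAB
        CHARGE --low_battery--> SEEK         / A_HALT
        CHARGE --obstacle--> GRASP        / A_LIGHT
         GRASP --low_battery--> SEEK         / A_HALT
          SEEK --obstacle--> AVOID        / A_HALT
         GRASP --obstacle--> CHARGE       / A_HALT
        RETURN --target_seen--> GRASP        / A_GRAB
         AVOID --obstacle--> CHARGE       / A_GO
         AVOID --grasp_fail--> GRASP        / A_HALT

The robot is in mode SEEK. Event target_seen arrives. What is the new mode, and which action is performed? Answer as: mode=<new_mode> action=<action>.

current mode = SEEK; filter table to that mode:
  (SEEK, grasp_fail) → (CHARGE, A_GO)
  (SEEK, low_battery) → (GRASP, A_LIGHT)
  (SEEK, target_seen) → (SEEK, A_GO)  ← event matches
  (SEEK, obstacle) → (AVOID, A_HALT)
event = target_seen selects (SEEK, A_GO)

mode=SEEK action=A_GO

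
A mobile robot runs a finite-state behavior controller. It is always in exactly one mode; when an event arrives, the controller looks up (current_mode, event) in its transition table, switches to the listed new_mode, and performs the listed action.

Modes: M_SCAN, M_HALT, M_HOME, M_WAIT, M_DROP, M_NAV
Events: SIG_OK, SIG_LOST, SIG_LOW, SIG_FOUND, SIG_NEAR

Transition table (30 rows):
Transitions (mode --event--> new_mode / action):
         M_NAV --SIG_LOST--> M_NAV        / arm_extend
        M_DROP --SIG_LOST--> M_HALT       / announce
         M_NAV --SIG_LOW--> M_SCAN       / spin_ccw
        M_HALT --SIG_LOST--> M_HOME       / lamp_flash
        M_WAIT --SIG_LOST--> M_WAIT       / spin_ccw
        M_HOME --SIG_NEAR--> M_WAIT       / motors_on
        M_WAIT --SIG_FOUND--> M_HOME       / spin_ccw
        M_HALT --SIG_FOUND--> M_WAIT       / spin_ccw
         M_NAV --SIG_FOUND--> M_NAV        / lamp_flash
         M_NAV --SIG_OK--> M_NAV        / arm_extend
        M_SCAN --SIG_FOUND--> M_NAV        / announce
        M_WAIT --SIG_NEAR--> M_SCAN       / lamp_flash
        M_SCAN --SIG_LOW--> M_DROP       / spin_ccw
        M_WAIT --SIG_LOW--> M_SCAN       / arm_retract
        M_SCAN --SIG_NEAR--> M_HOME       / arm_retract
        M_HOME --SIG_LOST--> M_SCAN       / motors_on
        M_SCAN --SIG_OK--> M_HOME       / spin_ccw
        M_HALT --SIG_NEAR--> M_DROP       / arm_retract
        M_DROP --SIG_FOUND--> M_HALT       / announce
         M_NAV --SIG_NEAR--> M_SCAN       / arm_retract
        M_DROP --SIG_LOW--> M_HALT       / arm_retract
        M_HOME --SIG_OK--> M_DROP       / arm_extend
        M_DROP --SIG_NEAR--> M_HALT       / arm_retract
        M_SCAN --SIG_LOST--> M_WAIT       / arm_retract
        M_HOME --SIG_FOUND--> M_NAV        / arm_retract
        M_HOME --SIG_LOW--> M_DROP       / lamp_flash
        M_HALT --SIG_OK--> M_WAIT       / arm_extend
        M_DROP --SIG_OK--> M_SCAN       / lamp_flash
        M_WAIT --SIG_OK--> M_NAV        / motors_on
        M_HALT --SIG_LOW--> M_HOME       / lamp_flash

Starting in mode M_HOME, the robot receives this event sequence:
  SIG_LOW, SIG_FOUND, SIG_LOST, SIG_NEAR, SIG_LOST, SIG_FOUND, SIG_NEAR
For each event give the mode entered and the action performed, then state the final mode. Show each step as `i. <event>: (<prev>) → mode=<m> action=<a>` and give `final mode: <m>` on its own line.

1. SIG_LOW: (M_HOME) → mode=M_DROP action=lamp_flash
2. SIG_FOUND: (M_DROP) → mode=M_HALT action=announce
3. SIG_LOST: (M_HALT) → mode=M_HOME action=lamp_flash
4. SIG_NEAR: (M_HOME) → mode=M_WAIT action=motors_on
5. SIG_LOST: (M_WAIT) → mode=M_WAIT action=spin_ccw
6. SIG_FOUND: (M_WAIT) → mode=M_HOME action=spin_ccw
7. SIG_NEAR: (M_HOME) → mode=M_WAIT action=motors_on

final mode: M_WAIT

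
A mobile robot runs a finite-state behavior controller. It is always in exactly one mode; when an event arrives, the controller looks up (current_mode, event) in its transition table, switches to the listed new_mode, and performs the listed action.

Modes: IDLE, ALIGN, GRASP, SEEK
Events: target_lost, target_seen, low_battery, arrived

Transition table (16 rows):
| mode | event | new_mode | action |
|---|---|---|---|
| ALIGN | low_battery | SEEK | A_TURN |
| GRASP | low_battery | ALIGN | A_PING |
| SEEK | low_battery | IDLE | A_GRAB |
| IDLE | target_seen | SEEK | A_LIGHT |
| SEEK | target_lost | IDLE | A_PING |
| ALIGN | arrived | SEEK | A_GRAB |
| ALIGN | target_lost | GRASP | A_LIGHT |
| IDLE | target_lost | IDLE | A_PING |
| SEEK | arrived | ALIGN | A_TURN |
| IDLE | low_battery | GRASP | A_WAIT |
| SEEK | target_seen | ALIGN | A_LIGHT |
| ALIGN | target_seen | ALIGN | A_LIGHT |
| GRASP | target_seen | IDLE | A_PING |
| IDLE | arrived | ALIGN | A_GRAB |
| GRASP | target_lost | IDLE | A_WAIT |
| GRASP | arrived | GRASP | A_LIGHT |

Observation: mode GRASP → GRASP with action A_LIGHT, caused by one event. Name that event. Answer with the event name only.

try target_lost: (GRASP, target_lost) → (IDLE, A_WAIT)
try target_seen: (GRASP, target_seen) → (IDLE, A_PING)
try low_battery: (GRASP, low_battery) → (ALIGN, A_PING)
try arrived: (GRASP, arrived) → (GRASP, A_LIGHT)  ← matches

arrived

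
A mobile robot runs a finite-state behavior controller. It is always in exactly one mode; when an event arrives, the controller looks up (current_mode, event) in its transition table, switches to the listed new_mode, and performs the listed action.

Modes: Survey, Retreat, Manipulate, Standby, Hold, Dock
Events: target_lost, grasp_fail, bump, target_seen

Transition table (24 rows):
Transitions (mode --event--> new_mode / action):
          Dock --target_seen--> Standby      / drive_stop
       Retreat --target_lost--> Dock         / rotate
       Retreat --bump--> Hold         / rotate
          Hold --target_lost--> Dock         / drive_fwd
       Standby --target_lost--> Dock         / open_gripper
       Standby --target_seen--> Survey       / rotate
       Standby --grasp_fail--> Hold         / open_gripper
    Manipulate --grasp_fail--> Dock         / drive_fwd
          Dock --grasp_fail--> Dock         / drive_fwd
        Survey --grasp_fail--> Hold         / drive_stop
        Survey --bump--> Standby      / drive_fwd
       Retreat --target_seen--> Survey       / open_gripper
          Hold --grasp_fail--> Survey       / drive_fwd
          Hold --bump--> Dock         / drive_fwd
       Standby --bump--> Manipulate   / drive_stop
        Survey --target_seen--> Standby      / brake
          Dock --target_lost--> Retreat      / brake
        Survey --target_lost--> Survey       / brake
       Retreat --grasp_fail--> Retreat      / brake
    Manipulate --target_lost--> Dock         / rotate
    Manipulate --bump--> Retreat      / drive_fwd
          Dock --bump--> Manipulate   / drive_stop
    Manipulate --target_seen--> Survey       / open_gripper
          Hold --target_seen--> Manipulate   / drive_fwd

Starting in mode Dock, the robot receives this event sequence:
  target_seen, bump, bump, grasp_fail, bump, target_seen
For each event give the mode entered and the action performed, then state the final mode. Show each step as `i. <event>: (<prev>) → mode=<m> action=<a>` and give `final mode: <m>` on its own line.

1. target_seen: (Dock) → mode=Standby action=drive_stop
2. bump: (Standby) → mode=Manipulate action=drive_stop
3. bump: (Manipulate) → mode=Retreat action=drive_fwd
4. grasp_fail: (Retreat) → mode=Retreat action=brake
5. bump: (Retreat) → mode=Hold action=rotate
6. target_seen: (Hold) → mode=Manipulate action=drive_fwd

final mode: Manipulate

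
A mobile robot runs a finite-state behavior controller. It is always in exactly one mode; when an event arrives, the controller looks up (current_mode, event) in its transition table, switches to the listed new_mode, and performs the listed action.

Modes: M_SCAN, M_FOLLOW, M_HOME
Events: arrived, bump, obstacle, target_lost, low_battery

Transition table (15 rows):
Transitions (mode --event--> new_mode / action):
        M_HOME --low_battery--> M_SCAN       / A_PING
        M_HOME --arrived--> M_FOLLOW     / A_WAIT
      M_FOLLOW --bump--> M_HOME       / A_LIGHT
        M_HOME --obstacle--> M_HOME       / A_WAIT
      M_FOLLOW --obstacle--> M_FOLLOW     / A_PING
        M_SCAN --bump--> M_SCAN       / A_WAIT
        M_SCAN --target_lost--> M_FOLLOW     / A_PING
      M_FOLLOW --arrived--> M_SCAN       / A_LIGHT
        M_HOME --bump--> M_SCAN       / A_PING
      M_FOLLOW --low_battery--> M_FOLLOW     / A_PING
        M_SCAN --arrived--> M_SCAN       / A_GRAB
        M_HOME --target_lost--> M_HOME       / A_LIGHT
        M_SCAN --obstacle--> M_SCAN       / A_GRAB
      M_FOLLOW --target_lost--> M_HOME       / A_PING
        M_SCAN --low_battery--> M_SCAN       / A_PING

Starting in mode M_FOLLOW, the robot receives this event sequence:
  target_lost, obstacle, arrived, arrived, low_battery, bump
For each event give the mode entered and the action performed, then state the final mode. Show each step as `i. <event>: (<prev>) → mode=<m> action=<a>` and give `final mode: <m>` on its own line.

final mode: M_SCAN

1. target_lost: (M_FOLLOW) → mode=M_HOME action=A_PING
2. obstacle: (M_HOME) → mode=M_HOME action=A_WAIT
3. arrived: (M_HOME) → mode=M_FOLLOW action=A_WAIT
4. arrived: (M_FOLLOW) → mode=M_SCAN action=A_LIGHT
5. low_battery: (M_SCAN) → mode=M_SCAN action=A_PING
6. bump: (M_SCAN) → mode=M_SCAN action=A_WAIT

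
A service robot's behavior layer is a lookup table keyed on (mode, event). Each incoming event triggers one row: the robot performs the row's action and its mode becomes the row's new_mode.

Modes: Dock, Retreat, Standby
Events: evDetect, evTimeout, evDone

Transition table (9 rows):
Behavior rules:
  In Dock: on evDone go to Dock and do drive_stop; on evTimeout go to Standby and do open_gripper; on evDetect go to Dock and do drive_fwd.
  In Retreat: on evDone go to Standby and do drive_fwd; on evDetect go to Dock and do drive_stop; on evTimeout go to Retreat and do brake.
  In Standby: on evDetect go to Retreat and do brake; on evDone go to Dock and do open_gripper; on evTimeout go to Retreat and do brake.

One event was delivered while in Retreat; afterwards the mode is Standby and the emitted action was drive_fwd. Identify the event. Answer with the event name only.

try evDetect: (Retreat, evDetect) → (Dock, drive_stop)
try evTimeout: (Retreat, evTimeout) → (Retreat, brake)
try evDone: (Retreat, evDone) → (Standby, drive_fwd)  ← matches

evDone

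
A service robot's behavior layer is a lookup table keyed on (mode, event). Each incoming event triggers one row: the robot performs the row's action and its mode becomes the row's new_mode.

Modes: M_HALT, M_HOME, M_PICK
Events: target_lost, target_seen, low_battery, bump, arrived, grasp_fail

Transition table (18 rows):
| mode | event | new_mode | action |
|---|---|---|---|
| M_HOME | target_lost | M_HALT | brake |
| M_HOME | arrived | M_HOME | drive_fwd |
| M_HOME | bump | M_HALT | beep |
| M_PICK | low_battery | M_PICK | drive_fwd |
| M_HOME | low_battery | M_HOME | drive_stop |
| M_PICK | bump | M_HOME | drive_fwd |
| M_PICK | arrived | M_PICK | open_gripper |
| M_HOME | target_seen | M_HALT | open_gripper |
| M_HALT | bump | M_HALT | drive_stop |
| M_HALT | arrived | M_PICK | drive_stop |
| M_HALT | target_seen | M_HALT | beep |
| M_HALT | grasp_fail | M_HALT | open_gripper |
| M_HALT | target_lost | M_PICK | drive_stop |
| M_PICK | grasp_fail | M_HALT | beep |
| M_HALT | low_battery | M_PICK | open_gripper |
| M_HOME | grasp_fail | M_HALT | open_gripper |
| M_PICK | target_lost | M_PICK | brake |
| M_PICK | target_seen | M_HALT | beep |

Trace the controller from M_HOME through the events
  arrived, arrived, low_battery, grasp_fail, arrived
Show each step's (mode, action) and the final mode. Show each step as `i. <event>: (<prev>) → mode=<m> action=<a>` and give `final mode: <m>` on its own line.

1. arrived: (M_HOME) → mode=M_HOME action=drive_fwd
2. arrived: (M_HOME) → mode=M_HOME action=drive_fwd
3. low_battery: (M_HOME) → mode=M_HOME action=drive_stop
4. grasp_fail: (M_HOME) → mode=M_HALT action=open_gripper
5. arrived: (M_HALT) → mode=M_PICK action=drive_stop

final mode: M_PICK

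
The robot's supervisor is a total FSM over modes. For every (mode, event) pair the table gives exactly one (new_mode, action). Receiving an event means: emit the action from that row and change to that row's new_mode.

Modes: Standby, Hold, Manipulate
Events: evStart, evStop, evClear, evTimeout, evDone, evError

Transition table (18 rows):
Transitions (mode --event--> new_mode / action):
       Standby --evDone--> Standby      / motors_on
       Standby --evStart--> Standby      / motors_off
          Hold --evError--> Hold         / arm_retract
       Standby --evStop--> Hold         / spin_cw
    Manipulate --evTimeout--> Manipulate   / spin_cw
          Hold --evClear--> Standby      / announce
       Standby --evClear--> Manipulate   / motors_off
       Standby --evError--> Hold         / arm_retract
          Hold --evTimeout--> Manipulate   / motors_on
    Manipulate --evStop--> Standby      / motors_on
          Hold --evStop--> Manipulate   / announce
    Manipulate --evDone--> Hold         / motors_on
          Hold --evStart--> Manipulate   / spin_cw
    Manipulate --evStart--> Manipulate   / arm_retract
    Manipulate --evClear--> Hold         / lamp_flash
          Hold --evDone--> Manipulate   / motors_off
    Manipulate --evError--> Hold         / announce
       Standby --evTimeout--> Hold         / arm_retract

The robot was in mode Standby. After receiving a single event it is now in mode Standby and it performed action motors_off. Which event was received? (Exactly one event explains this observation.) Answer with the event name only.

evStart

try evStart: (Standby, evStart) → (Standby, motors_off)  ← matches
try evStop: (Standby, evStop) → (Hold, spin_cw)
try evClear: (Standby, evClear) → (Manipulate, motors_off)
try evTimeout: (Standby, evTimeout) → (Hold, arm_retract)
try evDone: (Standby, evDone) → (Standby, motors_on)
try evError: (Standby, evError) → (Hold, arm_retract)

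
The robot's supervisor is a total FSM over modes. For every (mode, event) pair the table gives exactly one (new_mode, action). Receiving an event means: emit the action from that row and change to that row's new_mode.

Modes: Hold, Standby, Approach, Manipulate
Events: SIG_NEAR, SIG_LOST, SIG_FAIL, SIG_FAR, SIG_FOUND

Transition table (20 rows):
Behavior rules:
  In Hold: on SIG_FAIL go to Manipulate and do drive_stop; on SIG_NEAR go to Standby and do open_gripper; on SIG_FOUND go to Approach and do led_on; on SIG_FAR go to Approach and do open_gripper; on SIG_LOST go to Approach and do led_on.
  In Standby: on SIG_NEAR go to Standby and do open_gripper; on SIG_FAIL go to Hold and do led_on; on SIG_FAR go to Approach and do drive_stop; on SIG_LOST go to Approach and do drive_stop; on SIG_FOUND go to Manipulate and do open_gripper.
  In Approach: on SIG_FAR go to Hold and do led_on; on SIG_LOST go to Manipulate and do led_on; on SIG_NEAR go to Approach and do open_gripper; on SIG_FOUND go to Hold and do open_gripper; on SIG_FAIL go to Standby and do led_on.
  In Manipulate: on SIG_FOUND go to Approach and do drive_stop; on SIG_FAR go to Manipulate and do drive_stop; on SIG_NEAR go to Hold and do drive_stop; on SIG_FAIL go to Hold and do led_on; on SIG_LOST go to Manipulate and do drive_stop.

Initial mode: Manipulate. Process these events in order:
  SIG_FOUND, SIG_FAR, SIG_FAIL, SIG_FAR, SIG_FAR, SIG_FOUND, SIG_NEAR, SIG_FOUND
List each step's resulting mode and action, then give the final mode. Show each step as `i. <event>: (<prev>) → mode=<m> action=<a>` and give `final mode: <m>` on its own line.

1. SIG_FOUND: (Manipulate) → mode=Approach action=drive_stop
2. SIG_FAR: (Approach) → mode=Hold action=led_on
3. SIG_FAIL: (Hold) → mode=Manipulate action=drive_stop
4. SIG_FAR: (Manipulate) → mode=Manipulate action=drive_stop
5. SIG_FAR: (Manipulate) → mode=Manipulate action=drive_stop
6. SIG_FOUND: (Manipulate) → mode=Approach action=drive_stop
7. SIG_NEAR: (Approach) → mode=Approach action=open_gripper
8. SIG_FOUND: (Approach) → mode=Hold action=open_gripper

final mode: Hold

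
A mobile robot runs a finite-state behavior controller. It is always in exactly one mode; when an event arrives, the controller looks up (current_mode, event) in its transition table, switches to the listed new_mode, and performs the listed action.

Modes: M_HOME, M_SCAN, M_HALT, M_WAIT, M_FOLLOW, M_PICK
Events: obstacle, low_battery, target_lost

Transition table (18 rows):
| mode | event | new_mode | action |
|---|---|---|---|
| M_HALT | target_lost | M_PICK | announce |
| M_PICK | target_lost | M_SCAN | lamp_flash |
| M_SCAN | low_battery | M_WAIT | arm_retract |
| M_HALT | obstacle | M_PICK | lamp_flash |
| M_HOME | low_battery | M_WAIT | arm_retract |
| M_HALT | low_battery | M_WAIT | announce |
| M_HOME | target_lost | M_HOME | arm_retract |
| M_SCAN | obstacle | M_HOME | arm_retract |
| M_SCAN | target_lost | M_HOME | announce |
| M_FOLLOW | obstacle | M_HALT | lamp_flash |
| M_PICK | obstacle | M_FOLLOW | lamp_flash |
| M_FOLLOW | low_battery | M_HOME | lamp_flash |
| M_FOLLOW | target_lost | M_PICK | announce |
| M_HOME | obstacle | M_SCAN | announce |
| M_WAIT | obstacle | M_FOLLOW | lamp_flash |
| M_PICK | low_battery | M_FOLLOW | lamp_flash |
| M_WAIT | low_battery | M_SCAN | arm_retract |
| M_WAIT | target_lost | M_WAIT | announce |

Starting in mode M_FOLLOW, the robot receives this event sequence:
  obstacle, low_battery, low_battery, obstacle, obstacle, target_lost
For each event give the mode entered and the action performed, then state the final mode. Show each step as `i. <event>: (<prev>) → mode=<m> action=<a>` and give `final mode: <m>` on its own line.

1. obstacle: (M_FOLLOW) → mode=M_HALT action=lamp_flash
2. low_battery: (M_HALT) → mode=M_WAIT action=announce
3. low_battery: (M_WAIT) → mode=M_SCAN action=arm_retract
4. obstacle: (M_SCAN) → mode=M_HOME action=arm_retract
5. obstacle: (M_HOME) → mode=M_SCAN action=announce
6. target_lost: (M_SCAN) → mode=M_HOME action=announce

final mode: M_HOME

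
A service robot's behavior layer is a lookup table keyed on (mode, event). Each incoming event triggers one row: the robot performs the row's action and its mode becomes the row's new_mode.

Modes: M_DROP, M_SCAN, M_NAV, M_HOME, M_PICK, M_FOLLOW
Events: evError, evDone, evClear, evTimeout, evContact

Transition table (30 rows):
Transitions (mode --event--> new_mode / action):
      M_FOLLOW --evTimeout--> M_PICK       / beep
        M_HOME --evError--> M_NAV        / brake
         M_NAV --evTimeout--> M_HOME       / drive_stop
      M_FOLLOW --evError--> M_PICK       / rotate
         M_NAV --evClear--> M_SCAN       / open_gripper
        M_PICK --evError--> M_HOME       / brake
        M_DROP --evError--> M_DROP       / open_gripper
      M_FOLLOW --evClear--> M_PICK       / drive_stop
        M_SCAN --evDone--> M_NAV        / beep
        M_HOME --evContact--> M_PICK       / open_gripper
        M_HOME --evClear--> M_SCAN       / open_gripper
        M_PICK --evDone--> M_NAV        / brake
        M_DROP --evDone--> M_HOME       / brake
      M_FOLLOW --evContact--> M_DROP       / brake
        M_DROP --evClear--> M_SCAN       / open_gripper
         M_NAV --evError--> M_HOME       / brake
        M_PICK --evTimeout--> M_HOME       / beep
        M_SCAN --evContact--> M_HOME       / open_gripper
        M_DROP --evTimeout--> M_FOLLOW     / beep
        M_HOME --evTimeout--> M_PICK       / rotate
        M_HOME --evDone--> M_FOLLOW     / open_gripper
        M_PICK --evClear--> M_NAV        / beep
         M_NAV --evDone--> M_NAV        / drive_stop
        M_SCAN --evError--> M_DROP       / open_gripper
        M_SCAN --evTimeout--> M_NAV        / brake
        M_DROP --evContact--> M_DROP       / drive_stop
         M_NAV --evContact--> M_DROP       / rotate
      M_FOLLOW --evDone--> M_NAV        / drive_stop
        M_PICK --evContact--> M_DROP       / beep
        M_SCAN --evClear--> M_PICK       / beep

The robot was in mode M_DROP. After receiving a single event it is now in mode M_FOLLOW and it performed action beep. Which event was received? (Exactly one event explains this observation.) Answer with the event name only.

try evError: (M_DROP, evError) → (M_DROP, open_gripper)
try evDone: (M_DROP, evDone) → (M_HOME, brake)
try evClear: (M_DROP, evClear) → (M_SCAN, open_gripper)
try evTimeout: (M_DROP, evTimeout) → (M_FOLLOW, beep)  ← matches
try evContact: (M_DROP, evContact) → (M_DROP, drive_stop)

evTimeout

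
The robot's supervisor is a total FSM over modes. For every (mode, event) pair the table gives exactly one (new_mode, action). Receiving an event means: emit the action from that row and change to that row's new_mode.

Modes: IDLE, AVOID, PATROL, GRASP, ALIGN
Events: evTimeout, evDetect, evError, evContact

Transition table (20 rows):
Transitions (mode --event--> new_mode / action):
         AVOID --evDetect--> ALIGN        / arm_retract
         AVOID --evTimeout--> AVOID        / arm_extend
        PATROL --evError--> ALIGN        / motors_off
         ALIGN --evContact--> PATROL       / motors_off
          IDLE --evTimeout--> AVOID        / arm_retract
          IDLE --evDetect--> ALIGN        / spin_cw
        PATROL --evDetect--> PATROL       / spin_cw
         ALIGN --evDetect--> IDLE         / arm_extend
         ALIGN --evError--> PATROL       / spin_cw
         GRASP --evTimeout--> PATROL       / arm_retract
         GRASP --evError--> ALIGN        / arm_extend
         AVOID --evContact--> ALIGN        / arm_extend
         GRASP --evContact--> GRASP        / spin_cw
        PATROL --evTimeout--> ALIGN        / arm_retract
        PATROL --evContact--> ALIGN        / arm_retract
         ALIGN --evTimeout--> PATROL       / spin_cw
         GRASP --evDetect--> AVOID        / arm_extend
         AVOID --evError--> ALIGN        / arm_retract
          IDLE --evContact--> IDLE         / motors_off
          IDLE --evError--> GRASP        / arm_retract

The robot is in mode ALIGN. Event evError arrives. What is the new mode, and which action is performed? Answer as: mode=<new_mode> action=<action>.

mode=PATROL action=spin_cw

current mode = ALIGN; filter table to that mode:
  (ALIGN, evContact) → (PATROL, motors_off)
  (ALIGN, evDetect) → (IDLE, arm_extend)
  (ALIGN, evError) → (PATROL, spin_cw)  ← event matches
  (ALIGN, evTimeout) → (PATROL, spin_cw)
event = evError selects (PATROL, spin_cw)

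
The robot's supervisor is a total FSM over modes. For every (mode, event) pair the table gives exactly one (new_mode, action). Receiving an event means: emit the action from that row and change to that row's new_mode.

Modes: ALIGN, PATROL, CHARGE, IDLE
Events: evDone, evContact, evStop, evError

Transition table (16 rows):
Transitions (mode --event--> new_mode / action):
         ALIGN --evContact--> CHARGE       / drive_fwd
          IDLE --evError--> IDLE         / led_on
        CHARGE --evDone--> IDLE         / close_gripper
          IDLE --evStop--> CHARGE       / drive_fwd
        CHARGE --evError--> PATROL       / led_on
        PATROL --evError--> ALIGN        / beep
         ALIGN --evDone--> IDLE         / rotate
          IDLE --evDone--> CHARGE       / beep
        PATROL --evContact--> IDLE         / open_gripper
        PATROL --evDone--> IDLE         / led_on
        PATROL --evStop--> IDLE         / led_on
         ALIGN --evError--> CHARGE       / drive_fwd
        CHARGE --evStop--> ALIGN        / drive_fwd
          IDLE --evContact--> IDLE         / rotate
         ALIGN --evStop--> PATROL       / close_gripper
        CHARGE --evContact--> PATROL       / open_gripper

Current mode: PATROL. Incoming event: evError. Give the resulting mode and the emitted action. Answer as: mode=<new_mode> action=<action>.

mode=ALIGN action=beep

current mode = PATROL; filter table to that mode:
  (PATROL, evError) → (ALIGN, beep)  ← event matches
  (PATROL, evContact) → (IDLE, open_gripper)
  (PATROL, evDone) → (IDLE, led_on)
  (PATROL, evStop) → (IDLE, led_on)
event = evError selects (ALIGN, beep)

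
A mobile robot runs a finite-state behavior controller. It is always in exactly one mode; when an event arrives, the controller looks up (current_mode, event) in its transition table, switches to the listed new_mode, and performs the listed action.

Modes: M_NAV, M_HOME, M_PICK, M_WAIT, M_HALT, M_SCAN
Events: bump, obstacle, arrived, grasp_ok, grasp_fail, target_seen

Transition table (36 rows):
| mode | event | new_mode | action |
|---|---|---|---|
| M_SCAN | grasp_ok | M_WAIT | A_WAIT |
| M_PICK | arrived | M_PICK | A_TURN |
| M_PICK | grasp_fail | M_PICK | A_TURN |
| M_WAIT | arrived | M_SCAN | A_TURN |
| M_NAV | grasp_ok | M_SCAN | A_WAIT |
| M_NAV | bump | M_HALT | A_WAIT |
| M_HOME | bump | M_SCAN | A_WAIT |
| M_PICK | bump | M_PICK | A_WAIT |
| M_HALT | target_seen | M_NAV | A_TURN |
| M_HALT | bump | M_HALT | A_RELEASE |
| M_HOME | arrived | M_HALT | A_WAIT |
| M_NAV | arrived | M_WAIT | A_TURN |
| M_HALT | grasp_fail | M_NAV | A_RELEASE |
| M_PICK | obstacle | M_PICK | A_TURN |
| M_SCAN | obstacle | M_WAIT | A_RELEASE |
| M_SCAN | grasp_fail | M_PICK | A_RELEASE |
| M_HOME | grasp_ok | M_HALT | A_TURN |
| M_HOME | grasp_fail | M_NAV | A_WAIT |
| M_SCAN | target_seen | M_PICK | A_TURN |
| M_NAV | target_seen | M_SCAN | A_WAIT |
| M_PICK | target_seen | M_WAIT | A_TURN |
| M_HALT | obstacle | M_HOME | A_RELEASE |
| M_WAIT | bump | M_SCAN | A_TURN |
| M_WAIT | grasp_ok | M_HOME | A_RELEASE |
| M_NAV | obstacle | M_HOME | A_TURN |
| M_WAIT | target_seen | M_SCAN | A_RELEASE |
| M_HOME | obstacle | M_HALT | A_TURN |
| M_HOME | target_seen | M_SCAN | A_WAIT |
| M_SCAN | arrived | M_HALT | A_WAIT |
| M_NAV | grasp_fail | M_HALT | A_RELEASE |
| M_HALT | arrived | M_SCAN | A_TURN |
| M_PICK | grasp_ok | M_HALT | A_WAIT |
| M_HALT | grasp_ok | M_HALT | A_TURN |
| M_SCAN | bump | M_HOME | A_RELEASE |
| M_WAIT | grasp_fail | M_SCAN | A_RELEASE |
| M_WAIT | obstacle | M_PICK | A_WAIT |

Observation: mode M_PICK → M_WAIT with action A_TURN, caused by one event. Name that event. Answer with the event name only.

try bump: (M_PICK, bump) → (M_PICK, A_WAIT)
try obstacle: (M_PICK, obstacle) → (M_PICK, A_TURN)
try arrived: (M_PICK, arrived) → (M_PICK, A_TURN)
try grasp_ok: (M_PICK, grasp_ok) → (M_HALT, A_WAIT)
try grasp_fail: (M_PICK, grasp_fail) → (M_PICK, A_TURN)
try target_seen: (M_PICK, target_seen) → (M_WAIT, A_TURN)  ← matches

target_seen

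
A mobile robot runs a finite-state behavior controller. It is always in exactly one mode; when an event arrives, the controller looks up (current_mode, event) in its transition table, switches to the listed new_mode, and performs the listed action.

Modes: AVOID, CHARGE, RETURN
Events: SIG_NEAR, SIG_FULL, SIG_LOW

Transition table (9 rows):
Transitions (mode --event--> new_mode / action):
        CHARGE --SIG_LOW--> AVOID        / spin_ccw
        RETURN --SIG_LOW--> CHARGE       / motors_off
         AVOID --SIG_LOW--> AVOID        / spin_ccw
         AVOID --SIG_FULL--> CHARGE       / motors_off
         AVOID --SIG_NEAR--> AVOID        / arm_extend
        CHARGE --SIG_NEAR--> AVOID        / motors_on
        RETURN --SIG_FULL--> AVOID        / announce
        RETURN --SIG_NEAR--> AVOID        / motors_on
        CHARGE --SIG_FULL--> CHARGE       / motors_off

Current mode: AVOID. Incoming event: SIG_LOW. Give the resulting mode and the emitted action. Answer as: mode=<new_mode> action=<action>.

current mode = AVOID; filter table to that mode:
  (AVOID, SIG_LOW) → (AVOID, spin_ccw)  ← event matches
  (AVOID, SIG_FULL) → (CHARGE, motors_off)
  (AVOID, SIG_NEAR) → (AVOID, arm_extend)
event = SIG_LOW selects (AVOID, spin_ccw)

mode=AVOID action=spin_ccw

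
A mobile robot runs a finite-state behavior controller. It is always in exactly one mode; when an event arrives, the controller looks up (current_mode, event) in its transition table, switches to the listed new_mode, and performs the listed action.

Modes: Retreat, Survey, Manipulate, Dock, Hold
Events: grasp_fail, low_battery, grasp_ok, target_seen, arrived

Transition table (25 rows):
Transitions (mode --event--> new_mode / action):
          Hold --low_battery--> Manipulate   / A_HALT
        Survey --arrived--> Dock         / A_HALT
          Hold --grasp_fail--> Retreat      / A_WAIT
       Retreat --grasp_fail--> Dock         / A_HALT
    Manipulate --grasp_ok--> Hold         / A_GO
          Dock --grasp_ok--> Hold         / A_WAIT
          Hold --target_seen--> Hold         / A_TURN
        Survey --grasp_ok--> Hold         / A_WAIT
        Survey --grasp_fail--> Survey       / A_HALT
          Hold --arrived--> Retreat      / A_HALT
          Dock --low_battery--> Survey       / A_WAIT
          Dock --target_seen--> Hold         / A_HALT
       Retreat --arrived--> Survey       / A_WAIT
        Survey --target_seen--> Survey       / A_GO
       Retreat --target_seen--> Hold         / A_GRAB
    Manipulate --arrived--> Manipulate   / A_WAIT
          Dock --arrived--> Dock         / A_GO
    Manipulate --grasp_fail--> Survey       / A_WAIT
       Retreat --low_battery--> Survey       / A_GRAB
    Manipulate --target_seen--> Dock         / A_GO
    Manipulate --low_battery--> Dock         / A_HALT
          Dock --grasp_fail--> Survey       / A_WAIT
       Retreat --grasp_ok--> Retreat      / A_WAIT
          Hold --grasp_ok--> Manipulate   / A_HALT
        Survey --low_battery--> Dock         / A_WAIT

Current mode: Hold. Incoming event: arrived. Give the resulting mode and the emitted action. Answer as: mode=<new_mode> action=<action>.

mode=Retreat action=A_HALT

current mode = Hold; filter table to that mode:
  (Hold, low_battery) → (Manipulate, A_HALT)
  (Hold, grasp_fail) → (Retreat, A_WAIT)
  (Hold, target_seen) → (Hold, A_TURN)
  (Hold, arrived) → (Retreat, A_HALT)  ← event matches
  (Hold, grasp_ok) → (Manipulate, A_HALT)
event = arrived selects (Retreat, A_HALT)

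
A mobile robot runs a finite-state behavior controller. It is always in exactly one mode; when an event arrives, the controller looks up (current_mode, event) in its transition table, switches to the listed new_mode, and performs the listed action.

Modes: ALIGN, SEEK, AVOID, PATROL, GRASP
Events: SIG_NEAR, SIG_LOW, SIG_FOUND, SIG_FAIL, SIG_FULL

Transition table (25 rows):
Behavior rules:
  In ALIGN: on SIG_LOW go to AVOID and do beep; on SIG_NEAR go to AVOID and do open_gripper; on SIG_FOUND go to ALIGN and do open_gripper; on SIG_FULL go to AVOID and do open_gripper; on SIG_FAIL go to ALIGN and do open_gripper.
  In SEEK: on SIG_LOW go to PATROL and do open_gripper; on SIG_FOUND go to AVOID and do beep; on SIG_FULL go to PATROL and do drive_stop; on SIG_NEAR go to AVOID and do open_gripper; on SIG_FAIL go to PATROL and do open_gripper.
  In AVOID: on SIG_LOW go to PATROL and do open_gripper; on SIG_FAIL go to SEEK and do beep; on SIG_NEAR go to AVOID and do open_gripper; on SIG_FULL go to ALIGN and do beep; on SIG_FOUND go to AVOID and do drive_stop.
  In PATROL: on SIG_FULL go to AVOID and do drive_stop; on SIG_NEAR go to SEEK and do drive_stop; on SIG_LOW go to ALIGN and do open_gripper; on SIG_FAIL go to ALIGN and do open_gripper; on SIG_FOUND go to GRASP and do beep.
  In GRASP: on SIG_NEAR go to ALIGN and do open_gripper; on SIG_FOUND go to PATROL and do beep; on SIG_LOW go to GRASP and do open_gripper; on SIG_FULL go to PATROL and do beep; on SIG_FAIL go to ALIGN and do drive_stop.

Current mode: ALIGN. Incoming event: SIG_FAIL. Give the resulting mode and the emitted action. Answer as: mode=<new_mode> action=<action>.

current mode = ALIGN; filter table to that mode:
  (ALIGN, SIG_LOW) → (AVOID, beep)
  (ALIGN, SIG_NEAR) → (AVOID, open_gripper)
  (ALIGN, SIG_FOUND) → (ALIGN, open_gripper)
  (ALIGN, SIG_FULL) → (AVOID, open_gripper)
  (ALIGN, SIG_FAIL) → (ALIGN, open_gripper)  ← event matches
event = SIG_FAIL selects (ALIGN, open_gripper)

mode=ALIGN action=open_gripper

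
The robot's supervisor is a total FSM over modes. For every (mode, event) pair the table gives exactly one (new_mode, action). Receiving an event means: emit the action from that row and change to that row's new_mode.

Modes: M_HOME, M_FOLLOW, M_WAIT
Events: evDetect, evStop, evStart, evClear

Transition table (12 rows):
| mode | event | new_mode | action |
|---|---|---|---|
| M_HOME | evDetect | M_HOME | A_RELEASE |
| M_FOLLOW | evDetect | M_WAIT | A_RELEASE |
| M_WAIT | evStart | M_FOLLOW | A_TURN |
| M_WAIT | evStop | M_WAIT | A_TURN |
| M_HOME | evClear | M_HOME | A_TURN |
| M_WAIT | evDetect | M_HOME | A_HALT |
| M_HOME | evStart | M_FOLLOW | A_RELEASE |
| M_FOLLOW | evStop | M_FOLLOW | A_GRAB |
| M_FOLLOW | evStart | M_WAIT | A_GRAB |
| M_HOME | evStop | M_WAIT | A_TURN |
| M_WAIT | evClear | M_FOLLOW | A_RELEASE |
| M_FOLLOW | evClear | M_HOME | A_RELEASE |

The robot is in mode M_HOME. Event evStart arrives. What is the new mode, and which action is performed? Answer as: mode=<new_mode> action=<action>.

current mode = M_HOME; filter table to that mode:
  (M_HOME, evDetect) → (M_HOME, A_RELEASE)
  (M_HOME, evClear) → (M_HOME, A_TURN)
  (M_HOME, evStart) → (M_FOLLOW, A_RELEASE)  ← event matches
  (M_HOME, evStop) → (M_WAIT, A_TURN)
event = evStart selects (M_FOLLOW, A_RELEASE)

mode=M_FOLLOW action=A_RELEASE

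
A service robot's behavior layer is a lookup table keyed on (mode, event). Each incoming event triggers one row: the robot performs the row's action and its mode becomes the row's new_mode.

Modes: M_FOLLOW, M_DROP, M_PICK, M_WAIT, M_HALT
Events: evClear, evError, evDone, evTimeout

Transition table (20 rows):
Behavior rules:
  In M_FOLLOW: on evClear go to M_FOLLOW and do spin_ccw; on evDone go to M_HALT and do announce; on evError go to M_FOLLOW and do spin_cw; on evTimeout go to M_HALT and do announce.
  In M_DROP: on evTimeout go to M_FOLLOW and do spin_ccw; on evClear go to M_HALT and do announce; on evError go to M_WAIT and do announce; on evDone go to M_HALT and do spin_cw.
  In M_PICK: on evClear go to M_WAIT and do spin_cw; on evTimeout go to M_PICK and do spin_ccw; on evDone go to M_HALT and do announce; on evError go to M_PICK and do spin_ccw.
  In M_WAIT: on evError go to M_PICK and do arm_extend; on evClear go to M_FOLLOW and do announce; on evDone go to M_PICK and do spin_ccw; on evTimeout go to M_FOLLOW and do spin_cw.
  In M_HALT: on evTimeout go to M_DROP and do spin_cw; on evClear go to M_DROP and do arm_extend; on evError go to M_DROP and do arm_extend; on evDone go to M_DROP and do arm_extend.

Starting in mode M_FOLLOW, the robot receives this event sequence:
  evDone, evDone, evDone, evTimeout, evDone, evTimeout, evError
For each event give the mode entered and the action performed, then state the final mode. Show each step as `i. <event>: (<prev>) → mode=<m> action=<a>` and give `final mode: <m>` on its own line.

final mode: M_WAIT

1. evDone: (M_FOLLOW) → mode=M_HALT action=announce
2. evDone: (M_HALT) → mode=M_DROP action=arm_extend
3. evDone: (M_DROP) → mode=M_HALT action=spin_cw
4. evTimeout: (M_HALT) → mode=M_DROP action=spin_cw
5. evDone: (M_DROP) → mode=M_HALT action=spin_cw
6. evTimeout: (M_HALT) → mode=M_DROP action=spin_cw
7. evError: (M_DROP) → mode=M_WAIT action=announce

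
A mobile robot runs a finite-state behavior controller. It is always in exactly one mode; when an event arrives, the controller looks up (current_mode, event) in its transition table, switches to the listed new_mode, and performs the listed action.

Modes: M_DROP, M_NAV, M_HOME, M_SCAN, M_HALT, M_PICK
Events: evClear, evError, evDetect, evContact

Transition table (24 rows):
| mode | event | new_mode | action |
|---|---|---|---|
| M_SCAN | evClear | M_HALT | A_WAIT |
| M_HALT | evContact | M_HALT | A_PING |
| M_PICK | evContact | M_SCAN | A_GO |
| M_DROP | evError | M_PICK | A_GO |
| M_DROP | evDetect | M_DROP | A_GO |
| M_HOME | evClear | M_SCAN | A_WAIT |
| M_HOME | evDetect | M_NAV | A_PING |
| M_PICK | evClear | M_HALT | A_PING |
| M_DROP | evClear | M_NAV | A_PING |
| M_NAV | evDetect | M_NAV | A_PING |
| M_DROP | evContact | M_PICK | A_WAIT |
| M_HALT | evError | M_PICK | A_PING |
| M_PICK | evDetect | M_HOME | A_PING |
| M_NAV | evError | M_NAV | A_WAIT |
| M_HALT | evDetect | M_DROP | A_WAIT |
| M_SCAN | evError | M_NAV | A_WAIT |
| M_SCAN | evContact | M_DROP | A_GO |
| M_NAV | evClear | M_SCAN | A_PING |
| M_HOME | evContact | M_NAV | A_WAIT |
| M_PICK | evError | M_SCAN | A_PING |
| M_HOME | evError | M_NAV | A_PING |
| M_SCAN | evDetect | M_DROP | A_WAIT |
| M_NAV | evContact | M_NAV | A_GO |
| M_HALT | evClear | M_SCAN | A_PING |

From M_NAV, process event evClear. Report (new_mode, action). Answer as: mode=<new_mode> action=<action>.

mode=M_SCAN action=A_PING

current mode = M_NAV; filter table to that mode:
  (M_NAV, evDetect) → (M_NAV, A_PING)
  (M_NAV, evError) → (M_NAV, A_WAIT)
  (M_NAV, evClear) → (M_SCAN, A_PING)  ← event matches
  (M_NAV, evContact) → (M_NAV, A_GO)
event = evClear selects (M_SCAN, A_PING)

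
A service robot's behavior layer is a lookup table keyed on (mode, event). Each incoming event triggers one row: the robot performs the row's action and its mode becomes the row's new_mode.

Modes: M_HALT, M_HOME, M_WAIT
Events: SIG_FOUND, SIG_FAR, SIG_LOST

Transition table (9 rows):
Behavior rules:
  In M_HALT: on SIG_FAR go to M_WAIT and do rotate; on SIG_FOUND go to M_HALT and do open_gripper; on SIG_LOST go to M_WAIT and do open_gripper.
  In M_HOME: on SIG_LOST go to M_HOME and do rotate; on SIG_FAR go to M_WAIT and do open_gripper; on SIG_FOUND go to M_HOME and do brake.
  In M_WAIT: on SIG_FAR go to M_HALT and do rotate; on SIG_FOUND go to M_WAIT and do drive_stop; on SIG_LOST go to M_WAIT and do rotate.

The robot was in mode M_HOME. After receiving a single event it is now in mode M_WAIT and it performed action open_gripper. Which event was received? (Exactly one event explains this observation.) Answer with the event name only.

SIG_FAR

try SIG_FOUND: (M_HOME, SIG_FOUND) → (M_HOME, brake)
try SIG_FAR: (M_HOME, SIG_FAR) → (M_WAIT, open_gripper)  ← matches
try SIG_LOST: (M_HOME, SIG_LOST) → (M_HOME, rotate)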